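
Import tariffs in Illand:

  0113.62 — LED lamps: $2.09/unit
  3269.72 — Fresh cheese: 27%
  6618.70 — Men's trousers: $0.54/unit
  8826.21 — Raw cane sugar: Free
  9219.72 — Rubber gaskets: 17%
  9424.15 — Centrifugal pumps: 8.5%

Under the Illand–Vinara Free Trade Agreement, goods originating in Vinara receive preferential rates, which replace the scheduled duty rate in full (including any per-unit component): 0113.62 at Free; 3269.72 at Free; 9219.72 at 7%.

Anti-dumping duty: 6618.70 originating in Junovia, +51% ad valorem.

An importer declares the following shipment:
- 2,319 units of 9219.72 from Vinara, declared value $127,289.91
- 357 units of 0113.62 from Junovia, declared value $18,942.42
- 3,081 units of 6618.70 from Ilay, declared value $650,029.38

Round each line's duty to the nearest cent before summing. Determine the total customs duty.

$11,320.16

Line 1 (9219.72, Vinara, 2,319 units, $127,289.91):
Base rate for 9219.72 is 17%.
Origin Vinara qualifies under the Illand–Vinara agreement and 9219.72 is covered: preferential rate 7% applies instead.
Duty = $127,289.91 × 7% = $8,910.29.
Line 2 (0113.62, Junovia, 357 units, $18,942.42):
Base rate for 0113.62 is $2.09/unit.
0113.62 has an FTA preferential rate, but origin Junovia is not Vinara; base rate stands.
Duty = 357 × $2.09 = $746.13.
Line 3 (6618.70, Ilay, 3,081 units, $650,029.38):
Base rate for 6618.70 is $0.54/unit.
The additional-duty order on 6618.70 targets Junovia, not Ilay; it does not apply.
Duty = 3,081 × $0.54 = $1,663.74.
Total = $8,910.29 + $746.13 + $1,663.74 = $11,320.16.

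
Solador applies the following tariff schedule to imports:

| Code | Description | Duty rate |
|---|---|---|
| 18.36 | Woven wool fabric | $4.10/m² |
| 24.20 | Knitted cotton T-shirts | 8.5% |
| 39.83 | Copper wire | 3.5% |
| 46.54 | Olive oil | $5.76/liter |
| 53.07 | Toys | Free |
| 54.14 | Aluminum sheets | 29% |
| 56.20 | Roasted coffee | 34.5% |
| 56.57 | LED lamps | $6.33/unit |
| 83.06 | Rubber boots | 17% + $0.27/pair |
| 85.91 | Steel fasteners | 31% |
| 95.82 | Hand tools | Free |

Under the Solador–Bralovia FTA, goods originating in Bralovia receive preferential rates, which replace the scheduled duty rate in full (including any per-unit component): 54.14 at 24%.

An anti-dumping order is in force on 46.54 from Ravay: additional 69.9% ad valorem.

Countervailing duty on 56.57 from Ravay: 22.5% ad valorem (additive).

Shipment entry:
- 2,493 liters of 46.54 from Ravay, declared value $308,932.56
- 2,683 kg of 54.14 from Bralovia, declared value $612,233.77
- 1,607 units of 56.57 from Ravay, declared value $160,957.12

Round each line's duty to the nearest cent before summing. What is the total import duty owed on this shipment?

$423,627.30

Line 1 (46.54, Ravay, 2,493 liters, $308,932.56):
Base rate for 46.54 is $5.76/liter.
Additional duty on 46.54 from Ravay: +69.9% ad valorem. Applied ad valorem rate = 69.9%.
Duty = $308,932.56 × 69.9% + 2,493 × $5.76 = $230,303.54.
Line 2 (54.14, Bralovia, 2,683 kg, $612,233.77):
Base rate for 54.14 is 29%.
Origin Bralovia qualifies under the Solador–Bralovia agreement and 54.14 is covered: preferential rate 24% applies instead.
Duty = $612,233.77 × 24% = $146,936.10.
Line 3 (56.57, Ravay, 1,607 units, $160,957.12):
Base rate for 56.57 is $6.33/unit.
Additional duty on 56.57 from Ravay: +22.5% ad valorem. Applied ad valorem rate = 22.5%.
Duty = $160,957.12 × 22.5% + 1,607 × $6.33 = $46,387.66.
Total = $230,303.54 + $146,936.10 + $46,387.66 = $423,627.30.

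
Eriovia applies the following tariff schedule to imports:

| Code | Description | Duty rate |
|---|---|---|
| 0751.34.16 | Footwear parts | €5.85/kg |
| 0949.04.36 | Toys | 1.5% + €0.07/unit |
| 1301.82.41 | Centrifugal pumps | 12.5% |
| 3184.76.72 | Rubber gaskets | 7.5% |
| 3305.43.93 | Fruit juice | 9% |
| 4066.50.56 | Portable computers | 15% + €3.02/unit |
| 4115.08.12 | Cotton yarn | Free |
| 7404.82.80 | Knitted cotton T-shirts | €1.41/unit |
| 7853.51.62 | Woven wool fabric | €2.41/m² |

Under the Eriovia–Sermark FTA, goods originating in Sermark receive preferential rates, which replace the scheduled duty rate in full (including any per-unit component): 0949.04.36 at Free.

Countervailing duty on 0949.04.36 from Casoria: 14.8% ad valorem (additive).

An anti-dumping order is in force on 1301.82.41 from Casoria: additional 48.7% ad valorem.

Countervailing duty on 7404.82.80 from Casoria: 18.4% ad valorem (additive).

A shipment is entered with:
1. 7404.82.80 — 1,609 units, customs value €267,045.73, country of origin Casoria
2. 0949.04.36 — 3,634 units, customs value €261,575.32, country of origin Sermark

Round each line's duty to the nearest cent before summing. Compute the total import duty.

€51,405.10

Line 1 (7404.82.80, Casoria, 1,609 units, €267,045.73):
Base rate for 7404.82.80 is €1.41/unit.
Additional duty on 7404.82.80 from Casoria: +18.4% ad valorem. Applied ad valorem rate = 18.4%.
Duty = €267,045.73 × 18.4% + 1,609 × €1.41 = €51,405.10.
Line 2 (0949.04.36, Sermark, 3,634 units, €261,575.32):
Base rate for 0949.04.36 is 1.5% + €0.07/unit.
Origin Sermark qualifies under the Eriovia–Sermark agreement and 0949.04.36 is covered: preferential rate Free applies instead.
The additional-duty order on 0949.04.36 targets Casoria, not Sermark; it does not apply.
Duty = €261,575.32 × 0% = €0.00.
Total = €51,405.10 + €0.00 = €51,405.10.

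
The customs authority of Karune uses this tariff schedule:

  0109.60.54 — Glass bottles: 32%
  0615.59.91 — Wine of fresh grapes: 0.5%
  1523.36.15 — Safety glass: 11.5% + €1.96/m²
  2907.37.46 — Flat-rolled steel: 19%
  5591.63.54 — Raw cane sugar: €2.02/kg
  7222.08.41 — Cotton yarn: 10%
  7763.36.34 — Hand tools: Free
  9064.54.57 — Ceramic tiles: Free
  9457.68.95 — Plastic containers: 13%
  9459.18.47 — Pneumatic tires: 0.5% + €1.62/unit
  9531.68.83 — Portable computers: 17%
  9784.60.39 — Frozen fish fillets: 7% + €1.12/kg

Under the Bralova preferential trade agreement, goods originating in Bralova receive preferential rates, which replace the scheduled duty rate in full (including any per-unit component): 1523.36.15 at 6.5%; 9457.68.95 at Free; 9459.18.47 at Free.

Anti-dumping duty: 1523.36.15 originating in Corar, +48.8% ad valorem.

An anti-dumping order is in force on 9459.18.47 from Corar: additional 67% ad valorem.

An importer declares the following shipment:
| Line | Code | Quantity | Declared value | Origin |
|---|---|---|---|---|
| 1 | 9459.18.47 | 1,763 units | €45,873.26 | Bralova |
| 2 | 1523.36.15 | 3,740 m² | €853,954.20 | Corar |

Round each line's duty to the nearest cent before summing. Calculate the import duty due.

Line 1 (9459.18.47, Bralova, 1,763 units, €45,873.26):
Base rate for 9459.18.47 is 0.5% + €1.62/unit.
Origin Bralova qualifies under the Karune–Bralova agreement and 9459.18.47 is covered: preferential rate Free applies instead.
The additional-duty order on 9459.18.47 targets Corar, not Bralova; it does not apply.
Duty = €45,873.26 × 0% = €0.00.
Line 2 (1523.36.15, Corar, 3,740 m², €853,954.20):
Base rate for 1523.36.15 is 11.5% + €1.96/m².
1523.36.15 has an FTA preferential rate, but origin Corar is not Bralova; base rate stands.
Additional duty on 1523.36.15 from Corar: +48.8%. Applied ad valorem rate: 11.5% + 48.8% = 60.3%.
Duty = €853,954.20 × 60.3% + 3,740 × €1.96 = €522,264.78.
Total = €0.00 + €522,264.78 = €522,264.78.

€522,264.78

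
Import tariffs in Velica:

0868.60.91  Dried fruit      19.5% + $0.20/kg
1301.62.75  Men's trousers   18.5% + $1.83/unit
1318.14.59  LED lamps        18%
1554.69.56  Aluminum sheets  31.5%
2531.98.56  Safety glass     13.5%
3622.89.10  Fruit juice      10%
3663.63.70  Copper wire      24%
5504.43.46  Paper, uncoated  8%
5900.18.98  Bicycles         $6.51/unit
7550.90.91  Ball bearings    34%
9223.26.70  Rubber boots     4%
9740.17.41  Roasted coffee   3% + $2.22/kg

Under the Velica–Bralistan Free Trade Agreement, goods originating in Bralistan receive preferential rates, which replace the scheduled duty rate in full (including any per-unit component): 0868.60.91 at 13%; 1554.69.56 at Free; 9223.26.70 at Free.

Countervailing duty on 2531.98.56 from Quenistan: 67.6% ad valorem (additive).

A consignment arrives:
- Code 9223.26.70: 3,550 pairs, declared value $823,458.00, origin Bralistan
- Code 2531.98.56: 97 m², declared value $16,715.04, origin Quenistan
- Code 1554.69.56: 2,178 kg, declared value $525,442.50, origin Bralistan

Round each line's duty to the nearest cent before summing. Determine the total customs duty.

$13,555.90

Line 1 (9223.26.70, Bralistan, 3,550 pairs, $823,458.00):
Base rate for 9223.26.70 is 4%.
Origin Bralistan qualifies under the Velica–Bralistan agreement and 9223.26.70 is covered: preferential rate Free applies instead.
Duty = $823,458.00 × 0% = $0.00.
Line 2 (2531.98.56, Quenistan, 97 m², $16,715.04):
Base rate for 2531.98.56 is 13.5%.
Additional duty on 2531.98.56 from Quenistan: +67.6%. Applied ad valorem rate: 13.5% + 67.6% = 81.1%.
Duty = $16,715.04 × 81.1% = $13,555.90.
Line 3 (1554.69.56, Bralistan, 2,178 kg, $525,442.50):
Base rate for 1554.69.56 is 31.5%.
Origin Bralistan qualifies under the Velica–Bralistan agreement and 1554.69.56 is covered: preferential rate Free applies instead.
Duty = $525,442.50 × 0% = $0.00.
Total = $0.00 + $13,555.90 + $0.00 = $13,555.90.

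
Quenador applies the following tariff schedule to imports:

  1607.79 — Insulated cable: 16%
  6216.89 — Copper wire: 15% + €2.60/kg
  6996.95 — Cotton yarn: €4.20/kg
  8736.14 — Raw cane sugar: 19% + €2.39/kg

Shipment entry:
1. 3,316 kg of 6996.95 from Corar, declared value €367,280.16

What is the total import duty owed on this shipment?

Line 1 (6996.95, Corar, 3,316 kg, €367,280.16):
Base rate for 6996.95 is €4.20/kg.
Duty = 3,316 × €4.20 = €13,927.20.

€13,927.20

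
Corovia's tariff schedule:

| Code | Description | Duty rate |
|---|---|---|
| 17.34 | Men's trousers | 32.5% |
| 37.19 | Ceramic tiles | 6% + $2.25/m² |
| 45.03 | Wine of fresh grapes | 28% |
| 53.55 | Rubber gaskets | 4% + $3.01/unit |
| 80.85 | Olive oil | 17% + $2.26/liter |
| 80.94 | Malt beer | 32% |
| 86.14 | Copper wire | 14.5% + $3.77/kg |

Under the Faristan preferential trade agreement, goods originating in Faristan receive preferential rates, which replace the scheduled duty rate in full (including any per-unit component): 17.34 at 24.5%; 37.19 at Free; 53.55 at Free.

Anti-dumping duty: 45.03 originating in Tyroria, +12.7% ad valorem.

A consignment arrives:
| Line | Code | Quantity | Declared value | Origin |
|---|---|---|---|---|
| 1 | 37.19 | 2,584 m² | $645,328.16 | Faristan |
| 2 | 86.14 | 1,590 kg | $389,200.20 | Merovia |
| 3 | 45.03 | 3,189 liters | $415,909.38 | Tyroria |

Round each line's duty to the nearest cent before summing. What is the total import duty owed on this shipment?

Line 1 (37.19, Faristan, 2,584 m², $645,328.16):
Base rate for 37.19 is 6% + $2.25/m².
Origin Faristan qualifies under the Corovia–Faristan agreement and 37.19 is covered: preferential rate Free applies instead.
Duty = $645,328.16 × 0% = $0.00.
Line 2 (86.14, Merovia, 1,590 kg, $389,200.20):
Base rate for 86.14 is 14.5% + $3.77/kg.
Duty = $389,200.20 × 14.5% + 1,590 × $3.77 = $62,428.33.
Line 3 (45.03, Tyroria, 3,189 liters, $415,909.38):
Base rate for 45.03 is 28%.
Additional duty on 45.03 from Tyroria: +12.7%. Applied ad valorem rate: 28% + 12.7% = 40.7%.
Duty = $415,909.38 × 40.7% = $169,275.12.
Total = $0.00 + $62,428.33 + $169,275.12 = $231,703.45.

$231,703.45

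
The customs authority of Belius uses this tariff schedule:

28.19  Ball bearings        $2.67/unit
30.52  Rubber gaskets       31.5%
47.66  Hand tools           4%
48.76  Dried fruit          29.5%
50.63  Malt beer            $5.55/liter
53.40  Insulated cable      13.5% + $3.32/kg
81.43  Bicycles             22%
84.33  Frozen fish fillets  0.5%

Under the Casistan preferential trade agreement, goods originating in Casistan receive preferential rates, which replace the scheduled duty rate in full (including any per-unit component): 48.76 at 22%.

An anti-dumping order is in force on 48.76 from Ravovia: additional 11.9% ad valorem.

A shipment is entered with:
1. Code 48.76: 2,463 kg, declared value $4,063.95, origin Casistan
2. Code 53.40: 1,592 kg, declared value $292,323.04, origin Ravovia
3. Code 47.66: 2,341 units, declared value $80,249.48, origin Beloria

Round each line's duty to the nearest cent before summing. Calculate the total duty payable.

Line 1 (48.76, Casistan, 2,463 kg, $4,063.95):
Base rate for 48.76 is 29.5%.
Origin Casistan qualifies under the Belius–Casistan agreement and 48.76 is covered: preferential rate 22% applies instead.
The additional-duty order on 48.76 targets Ravovia, not Casistan; it does not apply.
Duty = $4,063.95 × 22% = $894.07.
Line 2 (53.40, Ravovia, 1,592 kg, $292,323.04):
Base rate for 53.40 is 13.5% + $3.32/kg.
Duty = $292,323.04 × 13.5% + 1,592 × $3.32 = $44,749.05.
Line 3 (47.66, Beloria, 2,341 units, $80,249.48):
Base rate for 47.66 is 4%.
Duty = $80,249.48 × 4% = $3,209.98.
Total = $894.07 + $44,749.05 + $3,209.98 = $48,853.10.

$48,853.10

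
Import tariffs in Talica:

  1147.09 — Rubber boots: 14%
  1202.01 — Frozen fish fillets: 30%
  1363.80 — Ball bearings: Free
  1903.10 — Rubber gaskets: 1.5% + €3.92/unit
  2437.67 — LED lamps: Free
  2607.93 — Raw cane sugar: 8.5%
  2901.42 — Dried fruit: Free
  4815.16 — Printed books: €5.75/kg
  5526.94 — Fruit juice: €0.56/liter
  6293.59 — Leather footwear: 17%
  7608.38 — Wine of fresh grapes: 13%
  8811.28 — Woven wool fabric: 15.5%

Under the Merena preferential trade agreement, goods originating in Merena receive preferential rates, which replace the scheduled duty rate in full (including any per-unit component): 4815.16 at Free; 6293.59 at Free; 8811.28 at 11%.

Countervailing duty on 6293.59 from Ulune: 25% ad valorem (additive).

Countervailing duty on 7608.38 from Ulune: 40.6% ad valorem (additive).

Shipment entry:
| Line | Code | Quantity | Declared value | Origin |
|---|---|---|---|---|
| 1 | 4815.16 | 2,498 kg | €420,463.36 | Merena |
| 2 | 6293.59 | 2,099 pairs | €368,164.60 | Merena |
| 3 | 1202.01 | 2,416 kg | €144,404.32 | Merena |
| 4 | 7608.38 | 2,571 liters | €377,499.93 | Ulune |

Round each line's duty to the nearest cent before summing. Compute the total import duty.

Line 1 (4815.16, Merena, 2,498 kg, €420,463.36):
Base rate for 4815.16 is €5.75/kg.
Origin Merena qualifies under the Talica–Merena agreement and 4815.16 is covered: preferential rate Free applies instead.
Duty = €420,463.36 × 0% = €0.00.
Line 2 (6293.59, Merena, 2,099 pairs, €368,164.60):
Base rate for 6293.59 is 17%.
Origin Merena qualifies under the Talica–Merena agreement and 6293.59 is covered: preferential rate Free applies instead.
The additional-duty order on 6293.59 targets Ulune, not Merena; it does not apply.
Duty = €368,164.60 × 0% = €0.00.
Line 3 (1202.01, Merena, 2,416 kg, €144,404.32):
Base rate for 1202.01 is 30%.
Origin Merena is the FTA partner but 1202.01 is not on the preference list; base rate stands.
Duty = €144,404.32 × 30% = €43,321.30.
Line 4 (7608.38, Ulune, 2,571 liters, €377,499.93):
Base rate for 7608.38 is 13%.
Additional duty on 7608.38 from Ulune: +40.6%. Applied ad valorem rate: 13% + 40.6% = 53.6%.
Duty = €377,499.93 × 53.6% = €202,339.96.
Total = €0.00 + €0.00 + €43,321.30 + €202,339.96 = €245,661.26.

€245,661.26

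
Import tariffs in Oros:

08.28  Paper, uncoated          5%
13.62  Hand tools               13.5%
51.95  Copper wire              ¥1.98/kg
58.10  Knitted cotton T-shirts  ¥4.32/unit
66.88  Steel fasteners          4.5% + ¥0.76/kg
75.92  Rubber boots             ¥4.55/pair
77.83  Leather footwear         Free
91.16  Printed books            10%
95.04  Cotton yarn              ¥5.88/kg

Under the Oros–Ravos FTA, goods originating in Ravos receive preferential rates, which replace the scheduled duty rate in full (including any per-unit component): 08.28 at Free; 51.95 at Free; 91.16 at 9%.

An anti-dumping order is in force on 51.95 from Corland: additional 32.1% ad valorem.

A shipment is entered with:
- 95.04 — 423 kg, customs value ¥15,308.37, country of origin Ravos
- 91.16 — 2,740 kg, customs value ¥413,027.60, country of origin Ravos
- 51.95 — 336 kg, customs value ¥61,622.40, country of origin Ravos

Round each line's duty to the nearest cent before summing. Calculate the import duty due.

Line 1 (95.04, Ravos, 423 kg, ¥15,308.37):
Base rate for 95.04 is ¥5.88/kg.
Origin Ravos is the FTA partner but 95.04 is not on the preference list; base rate stands.
Duty = 423 × ¥5.88 = ¥2,487.24.
Line 2 (91.16, Ravos, 2,740 kg, ¥413,027.60):
Base rate for 91.16 is 10%.
Origin Ravos qualifies under the Oros–Ravos agreement and 91.16 is covered: preferential rate 9% applies instead.
Duty = ¥413,027.60 × 9% = ¥37,172.48.
Line 3 (51.95, Ravos, 336 kg, ¥61,622.40):
Base rate for 51.95 is ¥1.98/kg.
Origin Ravos qualifies under the Oros–Ravos agreement and 51.95 is covered: preferential rate Free applies instead.
The additional-duty order on 51.95 targets Corland, not Ravos; it does not apply.
Duty = ¥61,622.40 × 0% = ¥0.00.
Total = ¥2,487.24 + ¥37,172.48 + ¥0.00 = ¥39,659.72.

¥39,659.72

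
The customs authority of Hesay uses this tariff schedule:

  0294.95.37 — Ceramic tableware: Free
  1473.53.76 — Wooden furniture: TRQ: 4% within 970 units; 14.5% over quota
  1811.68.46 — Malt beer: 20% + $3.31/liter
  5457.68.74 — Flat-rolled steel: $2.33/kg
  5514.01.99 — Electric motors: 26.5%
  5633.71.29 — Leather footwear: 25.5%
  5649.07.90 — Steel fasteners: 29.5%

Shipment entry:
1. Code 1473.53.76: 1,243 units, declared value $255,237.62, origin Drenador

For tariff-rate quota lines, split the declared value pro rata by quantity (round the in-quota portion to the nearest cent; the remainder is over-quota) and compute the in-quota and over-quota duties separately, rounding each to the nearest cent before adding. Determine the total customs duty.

Line 1 (1473.53.76, Drenador, 1,243 units, $255,237.62):
Code 1473.53.76 is under a tariff-rate quota (threshold 970 units). In-quota: 970 units at 4%; over-quota: 273 units at 14.5%.
Pro-rata value split: in-quota = $255,237.62 × 970/1,243 = $199,179.80; over-quota = $255,237.62 − $199,179.80 = $56,057.82.
In-quota duty = $199,179.80 × 4% = $7,967.19. Over-quota duty = $56,057.82 × 14.5% = $8,128.38.
Line duty = $7,967.19 + $8,128.38 = $16,095.57.

$16,095.57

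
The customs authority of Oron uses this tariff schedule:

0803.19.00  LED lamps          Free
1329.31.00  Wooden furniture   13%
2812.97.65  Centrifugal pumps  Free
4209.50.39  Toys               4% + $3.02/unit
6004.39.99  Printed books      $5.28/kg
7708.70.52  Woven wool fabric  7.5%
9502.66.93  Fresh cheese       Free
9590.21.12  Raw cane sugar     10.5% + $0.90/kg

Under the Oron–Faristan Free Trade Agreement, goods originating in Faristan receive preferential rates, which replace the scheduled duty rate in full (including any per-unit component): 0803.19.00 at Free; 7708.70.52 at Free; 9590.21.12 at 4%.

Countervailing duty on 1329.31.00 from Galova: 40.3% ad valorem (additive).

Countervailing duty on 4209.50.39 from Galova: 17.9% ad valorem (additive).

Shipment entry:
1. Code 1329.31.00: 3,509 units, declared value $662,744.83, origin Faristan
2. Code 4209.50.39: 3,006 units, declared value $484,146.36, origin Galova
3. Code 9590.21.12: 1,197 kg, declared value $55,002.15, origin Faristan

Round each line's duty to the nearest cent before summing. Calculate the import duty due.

Line 1 (1329.31.00, Faristan, 3,509 units, $662,744.83):
Base rate for 1329.31.00 is 13%.
Origin Faristan is the FTA partner but 1329.31.00 is not on the preference list; base rate stands.
The additional-duty order on 1329.31.00 targets Galova, not Faristan; it does not apply.
Duty = $662,744.83 × 13% = $86,156.83.
Line 2 (4209.50.39, Galova, 3,006 units, $484,146.36):
Base rate for 4209.50.39 is 4% + $3.02/unit.
Additional duty on 4209.50.39 from Galova: +17.9%. Applied ad valorem rate: 4% + 17.9% = 21.9%.
Duty = $484,146.36 × 21.9% + 3,006 × $3.02 = $115,106.17.
Line 3 (9590.21.12, Faristan, 1,197 kg, $55,002.15):
Base rate for 9590.21.12 is 10.5% + $0.90/kg.
Origin Faristan qualifies under the Oron–Faristan agreement and 9590.21.12 is covered: preferential rate 4% applies instead.
Duty = $55,002.15 × 4% = $2,200.09.
Total = $86,156.83 + $115,106.17 + $2,200.09 = $203,463.09.

$203,463.09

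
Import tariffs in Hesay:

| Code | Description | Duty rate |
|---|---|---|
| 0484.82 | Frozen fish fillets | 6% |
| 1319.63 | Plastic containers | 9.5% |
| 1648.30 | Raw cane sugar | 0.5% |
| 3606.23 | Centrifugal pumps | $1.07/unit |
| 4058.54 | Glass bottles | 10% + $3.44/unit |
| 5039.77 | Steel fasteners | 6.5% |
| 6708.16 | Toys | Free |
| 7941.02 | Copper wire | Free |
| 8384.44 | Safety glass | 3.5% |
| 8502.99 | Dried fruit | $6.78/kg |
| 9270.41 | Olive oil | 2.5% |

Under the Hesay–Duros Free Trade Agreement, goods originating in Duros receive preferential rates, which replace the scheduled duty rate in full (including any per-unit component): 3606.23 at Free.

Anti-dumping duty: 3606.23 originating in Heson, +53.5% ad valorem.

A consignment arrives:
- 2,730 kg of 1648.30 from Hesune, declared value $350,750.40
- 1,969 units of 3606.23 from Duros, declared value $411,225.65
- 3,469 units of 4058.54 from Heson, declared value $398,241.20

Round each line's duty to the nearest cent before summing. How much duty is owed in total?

$53,511.23

Line 1 (1648.30, Hesune, 2,730 kg, $350,750.40):
Base rate for 1648.30 is 0.5%.
Duty = $350,750.40 × 0.5% = $1,753.75.
Line 2 (3606.23, Duros, 1,969 units, $411,225.65):
Base rate for 3606.23 is $1.07/unit.
Origin Duros qualifies under the Hesay–Duros agreement and 3606.23 is covered: preferential rate Free applies instead.
The additional-duty order on 3606.23 targets Heson, not Duros; it does not apply.
Duty = $411,225.65 × 0% = $0.00.
Line 3 (4058.54, Heson, 3,469 units, $398,241.20):
Base rate for 4058.54 is 10% + $3.44/unit.
Duty = $398,241.20 × 10% + 3,469 × $3.44 = $51,757.48.
Total = $1,753.75 + $0.00 + $51,757.48 = $53,511.23.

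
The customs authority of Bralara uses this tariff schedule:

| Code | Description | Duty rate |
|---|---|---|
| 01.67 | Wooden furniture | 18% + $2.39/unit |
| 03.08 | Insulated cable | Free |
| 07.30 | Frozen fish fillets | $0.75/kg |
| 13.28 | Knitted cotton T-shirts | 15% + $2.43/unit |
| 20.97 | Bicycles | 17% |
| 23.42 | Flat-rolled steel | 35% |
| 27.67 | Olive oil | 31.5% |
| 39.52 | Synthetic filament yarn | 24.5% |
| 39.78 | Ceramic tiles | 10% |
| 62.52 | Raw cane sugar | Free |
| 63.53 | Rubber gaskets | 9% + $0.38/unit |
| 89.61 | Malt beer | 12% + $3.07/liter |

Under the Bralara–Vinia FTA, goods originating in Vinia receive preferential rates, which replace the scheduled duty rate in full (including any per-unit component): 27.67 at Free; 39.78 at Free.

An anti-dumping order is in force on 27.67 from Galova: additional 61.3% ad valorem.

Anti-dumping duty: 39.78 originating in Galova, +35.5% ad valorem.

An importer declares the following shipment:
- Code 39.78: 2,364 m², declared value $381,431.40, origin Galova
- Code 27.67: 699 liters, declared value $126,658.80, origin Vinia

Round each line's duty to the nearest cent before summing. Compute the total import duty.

Line 1 (39.78, Galova, 2,364 m², $381,431.40):
Base rate for 39.78 is 10%.
39.78 has an FTA preferential rate, but origin Galova is not Vinia; base rate stands.
Additional duty on 39.78 from Galova: +35.5%. Applied ad valorem rate: 10% + 35.5% = 45.5%.
Duty = $381,431.40 × 45.5% = $173,551.29.
Line 2 (27.67, Vinia, 699 liters, $126,658.80):
Base rate for 27.67 is 31.5%.
Origin Vinia qualifies under the Bralara–Vinia agreement and 27.67 is covered: preferential rate Free applies instead.
The additional-duty order on 27.67 targets Galova, not Vinia; it does not apply.
Duty = $126,658.80 × 0% = $0.00.
Total = $173,551.29 + $0.00 = $173,551.29.

$173,551.29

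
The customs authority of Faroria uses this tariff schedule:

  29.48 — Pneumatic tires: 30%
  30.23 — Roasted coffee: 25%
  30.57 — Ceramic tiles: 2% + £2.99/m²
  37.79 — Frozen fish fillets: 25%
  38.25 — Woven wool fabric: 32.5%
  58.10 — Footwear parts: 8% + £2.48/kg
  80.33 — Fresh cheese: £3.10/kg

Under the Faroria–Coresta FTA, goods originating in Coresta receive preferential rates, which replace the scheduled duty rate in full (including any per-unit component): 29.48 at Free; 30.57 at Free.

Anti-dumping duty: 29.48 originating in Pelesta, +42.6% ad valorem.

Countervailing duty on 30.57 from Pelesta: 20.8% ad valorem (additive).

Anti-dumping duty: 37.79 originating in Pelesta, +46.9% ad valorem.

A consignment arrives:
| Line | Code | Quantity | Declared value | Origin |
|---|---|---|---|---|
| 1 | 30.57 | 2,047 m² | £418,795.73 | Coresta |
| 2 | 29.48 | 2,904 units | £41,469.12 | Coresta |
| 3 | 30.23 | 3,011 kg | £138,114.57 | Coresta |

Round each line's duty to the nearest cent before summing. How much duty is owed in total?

£34,528.64

Line 1 (30.57, Coresta, 2,047 m², £418,795.73):
Base rate for 30.57 is 2% + £2.99/m².
Origin Coresta qualifies under the Faroria–Coresta agreement and 30.57 is covered: preferential rate Free applies instead.
The additional-duty order on 30.57 targets Pelesta, not Coresta; it does not apply.
Duty = £418,795.73 × 0% = £0.00.
Line 2 (29.48, Coresta, 2,904 units, £41,469.12):
Base rate for 29.48 is 30%.
Origin Coresta qualifies under the Faroria–Coresta agreement and 29.48 is covered: preferential rate Free applies instead.
The additional-duty order on 29.48 targets Pelesta, not Coresta; it does not apply.
Duty = £41,469.12 × 0% = £0.00.
Line 3 (30.23, Coresta, 3,011 kg, £138,114.57):
Base rate for 30.23 is 25%.
Origin Coresta is the FTA partner but 30.23 is not on the preference list; base rate stands.
Duty = £138,114.57 × 25% = £34,528.64.
Total = £0.00 + £0.00 + £34,528.64 = £34,528.64.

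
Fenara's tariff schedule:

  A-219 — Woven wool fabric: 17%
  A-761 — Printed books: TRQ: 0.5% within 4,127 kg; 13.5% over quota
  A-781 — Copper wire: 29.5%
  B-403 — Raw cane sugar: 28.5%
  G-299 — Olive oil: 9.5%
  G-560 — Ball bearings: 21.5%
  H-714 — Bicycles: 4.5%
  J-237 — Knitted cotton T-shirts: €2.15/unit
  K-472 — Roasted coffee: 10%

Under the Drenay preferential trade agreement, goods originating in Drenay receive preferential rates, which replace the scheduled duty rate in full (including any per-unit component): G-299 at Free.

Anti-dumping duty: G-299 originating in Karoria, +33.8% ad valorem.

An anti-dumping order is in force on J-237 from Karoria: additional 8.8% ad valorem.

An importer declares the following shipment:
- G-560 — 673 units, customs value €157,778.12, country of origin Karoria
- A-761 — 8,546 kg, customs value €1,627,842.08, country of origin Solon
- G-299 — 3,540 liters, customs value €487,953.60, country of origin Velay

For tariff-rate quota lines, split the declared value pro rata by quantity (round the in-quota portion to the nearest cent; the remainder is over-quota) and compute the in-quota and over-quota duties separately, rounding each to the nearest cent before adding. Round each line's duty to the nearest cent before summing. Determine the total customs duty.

€197,842.14

Line 1 (G-560, Karoria, 673 units, €157,778.12):
Base rate for G-560 is 21.5%.
Duty = €157,778.12 × 21.5% = €33,922.30.
Line 2 (A-761, Solon, 8,546 kg, €1,627,842.08):
Code A-761 is under a tariff-rate quota (threshold 4,127 kg). In-quota: 4,127 kg at 0.5%; over-quota: 4,419 kg at 13.5%.
Pro-rata value split: in-quota = €1,627,842.08 × 4,127/8,546 = €786,110.96; over-quota = €1,627,842.08 − €786,110.96 = €841,731.12.
In-quota duty = €786,110.96 × 0.5% = €3,930.55. Over-quota duty = €841,731.12 × 13.5% = €113,633.70.
Line duty = €3,930.55 + €113,633.70 = €117,564.25.
Line 3 (G-299, Velay, 3,540 liters, €487,953.60):
Base rate for G-299 is 9.5%.
G-299 has an FTA preferential rate, but origin Velay is not Drenay; base rate stands.
The additional-duty order on G-299 targets Karoria, not Velay; it does not apply.
Duty = €487,953.60 × 9.5% = €46,355.59.
Total = €33,922.30 + €117,564.25 + €46,355.59 = €197,842.14.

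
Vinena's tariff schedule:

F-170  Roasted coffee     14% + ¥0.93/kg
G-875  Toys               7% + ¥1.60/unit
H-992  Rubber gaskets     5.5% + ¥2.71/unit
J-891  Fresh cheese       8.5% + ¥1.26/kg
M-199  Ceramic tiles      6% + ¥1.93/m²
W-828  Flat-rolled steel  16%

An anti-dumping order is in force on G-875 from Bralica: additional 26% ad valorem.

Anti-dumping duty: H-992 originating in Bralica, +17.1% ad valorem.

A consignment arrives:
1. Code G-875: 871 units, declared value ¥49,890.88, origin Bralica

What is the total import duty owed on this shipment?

Line 1 (G-875, Bralica, 871 units, ¥49,890.88):
Base rate for G-875 is 7% + ¥1.60/unit.
Additional duty on G-875 from Bralica: +26%. Applied ad valorem rate: 7% + 26% = 33%.
Duty = ¥49,890.88 × 33% + 871 × ¥1.60 = ¥17,857.59.

¥17,857.59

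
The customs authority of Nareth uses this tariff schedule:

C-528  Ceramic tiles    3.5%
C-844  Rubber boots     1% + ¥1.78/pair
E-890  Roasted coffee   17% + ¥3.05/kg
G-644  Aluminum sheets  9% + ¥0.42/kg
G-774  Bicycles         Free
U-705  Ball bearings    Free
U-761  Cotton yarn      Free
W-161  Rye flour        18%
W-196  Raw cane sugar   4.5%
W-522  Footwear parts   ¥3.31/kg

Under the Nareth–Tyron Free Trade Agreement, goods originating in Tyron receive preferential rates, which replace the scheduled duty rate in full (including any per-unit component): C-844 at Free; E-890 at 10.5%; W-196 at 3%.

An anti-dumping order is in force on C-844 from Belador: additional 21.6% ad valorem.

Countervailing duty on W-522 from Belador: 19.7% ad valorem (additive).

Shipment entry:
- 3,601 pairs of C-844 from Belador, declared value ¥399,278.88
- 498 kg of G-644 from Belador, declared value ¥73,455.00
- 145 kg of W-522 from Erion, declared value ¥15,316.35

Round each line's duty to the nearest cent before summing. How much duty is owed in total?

¥103,946.87

Line 1 (C-844, Belador, 3,601 pairs, ¥399,278.88):
Base rate for C-844 is 1% + ¥1.78/pair.
C-844 has an FTA preferential rate, but origin Belador is not Tyron; base rate stands.
Additional duty on C-844 from Belador: +21.6%. Applied ad valorem rate: 1% + 21.6% = 22.6%.
Duty = ¥399,278.88 × 22.6% + 3,601 × ¥1.78 = ¥96,646.81.
Line 2 (G-644, Belador, 498 kg, ¥73,455.00):
Base rate for G-644 is 9% + ¥0.42/kg.
Duty = ¥73,455.00 × 9% + 498 × ¥0.42 = ¥6,820.11.
Line 3 (W-522, Erion, 145 kg, ¥15,316.35):
Base rate for W-522 is ¥3.31/kg.
The additional-duty order on W-522 targets Belador, not Erion; it does not apply.
Duty = 145 × ¥3.31 = ¥479.95.
Total = ¥96,646.81 + ¥6,820.11 + ¥479.95 = ¥103,946.87.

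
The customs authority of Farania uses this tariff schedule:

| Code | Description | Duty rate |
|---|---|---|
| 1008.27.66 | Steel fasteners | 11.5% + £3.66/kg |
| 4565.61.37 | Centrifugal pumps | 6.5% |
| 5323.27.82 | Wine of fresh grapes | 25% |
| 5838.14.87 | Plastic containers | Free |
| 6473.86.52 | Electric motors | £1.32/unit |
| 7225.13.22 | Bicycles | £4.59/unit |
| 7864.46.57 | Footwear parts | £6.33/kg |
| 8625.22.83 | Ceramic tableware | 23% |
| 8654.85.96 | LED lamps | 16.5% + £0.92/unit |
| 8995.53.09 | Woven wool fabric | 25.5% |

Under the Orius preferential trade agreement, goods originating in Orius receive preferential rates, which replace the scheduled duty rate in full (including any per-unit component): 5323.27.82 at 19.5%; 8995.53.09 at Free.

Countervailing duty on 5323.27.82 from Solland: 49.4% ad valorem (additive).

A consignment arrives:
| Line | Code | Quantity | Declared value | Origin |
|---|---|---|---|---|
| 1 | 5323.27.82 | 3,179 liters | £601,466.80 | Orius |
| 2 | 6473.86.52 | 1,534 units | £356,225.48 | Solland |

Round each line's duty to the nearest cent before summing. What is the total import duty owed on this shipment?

£119,310.91

Line 1 (5323.27.82, Orius, 3,179 liters, £601,466.80):
Base rate for 5323.27.82 is 25%.
Origin Orius qualifies under the Farania–Orius agreement and 5323.27.82 is covered: preferential rate 19.5% applies instead.
The additional-duty order on 5323.27.82 targets Solland, not Orius; it does not apply.
Duty = £601,466.80 × 19.5% = £117,286.03.
Line 2 (6473.86.52, Solland, 1,534 units, £356,225.48):
Base rate for 6473.86.52 is £1.32/unit.
Duty = 1,534 × £1.32 = £2,024.88.
Total = £117,286.03 + £2,024.88 = £119,310.91.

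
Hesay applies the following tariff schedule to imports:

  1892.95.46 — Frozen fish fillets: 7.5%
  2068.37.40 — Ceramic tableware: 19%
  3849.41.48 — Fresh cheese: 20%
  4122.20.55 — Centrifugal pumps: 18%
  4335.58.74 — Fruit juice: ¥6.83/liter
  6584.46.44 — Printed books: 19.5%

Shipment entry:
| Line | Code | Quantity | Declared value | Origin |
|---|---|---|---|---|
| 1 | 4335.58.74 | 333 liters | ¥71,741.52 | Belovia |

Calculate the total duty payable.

Line 1 (4335.58.74, Belovia, 333 liters, ¥71,741.52):
Base rate for 4335.58.74 is ¥6.83/liter.
Duty = 333 × ¥6.83 = ¥2,274.39.

¥2,274.39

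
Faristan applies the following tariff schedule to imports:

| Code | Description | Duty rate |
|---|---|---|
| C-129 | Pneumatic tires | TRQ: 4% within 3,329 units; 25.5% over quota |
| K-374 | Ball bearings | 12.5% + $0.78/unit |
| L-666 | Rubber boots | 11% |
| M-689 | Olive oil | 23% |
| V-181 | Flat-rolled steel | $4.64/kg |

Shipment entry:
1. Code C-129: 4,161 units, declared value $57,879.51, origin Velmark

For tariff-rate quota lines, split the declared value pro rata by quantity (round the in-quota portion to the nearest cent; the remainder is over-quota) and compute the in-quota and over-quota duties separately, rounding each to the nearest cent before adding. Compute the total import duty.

$4,803.41

Line 1 (C-129, Velmark, 4,161 units, $57,879.51):
Code C-129 is under a tariff-rate quota (threshold 3,329 units). In-quota: 3,329 units at 4%; over-quota: 832 units at 25.5%.
Pro-rata value split: in-quota = $57,879.51 × 3,329/4,161 = $46,306.39; over-quota = $57,879.51 − $46,306.39 = $11,573.12.
In-quota duty = $46,306.39 × 4% = $1,852.26. Over-quota duty = $11,573.12 × 25.5% = $2,951.15.
Line duty = $1,852.26 + $2,951.15 = $4,803.41.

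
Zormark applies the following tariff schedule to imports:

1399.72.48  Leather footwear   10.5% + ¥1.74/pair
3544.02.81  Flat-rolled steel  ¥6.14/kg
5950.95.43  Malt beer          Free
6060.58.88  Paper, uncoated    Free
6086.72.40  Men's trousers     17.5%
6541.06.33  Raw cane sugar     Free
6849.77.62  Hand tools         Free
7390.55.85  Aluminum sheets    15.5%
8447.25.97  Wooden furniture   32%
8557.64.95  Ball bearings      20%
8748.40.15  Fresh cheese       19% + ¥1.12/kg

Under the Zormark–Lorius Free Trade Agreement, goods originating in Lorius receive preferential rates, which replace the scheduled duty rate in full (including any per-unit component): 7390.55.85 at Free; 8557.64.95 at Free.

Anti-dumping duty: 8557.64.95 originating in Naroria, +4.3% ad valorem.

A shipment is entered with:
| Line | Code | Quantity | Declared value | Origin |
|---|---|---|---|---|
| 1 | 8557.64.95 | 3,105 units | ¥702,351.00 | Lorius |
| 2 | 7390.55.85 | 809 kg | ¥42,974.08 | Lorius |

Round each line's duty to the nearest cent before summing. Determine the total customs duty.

¥0.00

Line 1 (8557.64.95, Lorius, 3,105 units, ¥702,351.00):
Base rate for 8557.64.95 is 20%.
Origin Lorius qualifies under the Zormark–Lorius agreement and 8557.64.95 is covered: preferential rate Free applies instead.
The additional-duty order on 8557.64.95 targets Naroria, not Lorius; it does not apply.
Duty = ¥702,351.00 × 0% = ¥0.00.
Line 2 (7390.55.85, Lorius, 809 kg, ¥42,974.08):
Base rate for 7390.55.85 is 15.5%.
Origin Lorius qualifies under the Zormark–Lorius agreement and 7390.55.85 is covered: preferential rate Free applies instead.
Duty = ¥42,974.08 × 0% = ¥0.00.
Total = ¥0.00 + ¥0.00 = ¥0.00.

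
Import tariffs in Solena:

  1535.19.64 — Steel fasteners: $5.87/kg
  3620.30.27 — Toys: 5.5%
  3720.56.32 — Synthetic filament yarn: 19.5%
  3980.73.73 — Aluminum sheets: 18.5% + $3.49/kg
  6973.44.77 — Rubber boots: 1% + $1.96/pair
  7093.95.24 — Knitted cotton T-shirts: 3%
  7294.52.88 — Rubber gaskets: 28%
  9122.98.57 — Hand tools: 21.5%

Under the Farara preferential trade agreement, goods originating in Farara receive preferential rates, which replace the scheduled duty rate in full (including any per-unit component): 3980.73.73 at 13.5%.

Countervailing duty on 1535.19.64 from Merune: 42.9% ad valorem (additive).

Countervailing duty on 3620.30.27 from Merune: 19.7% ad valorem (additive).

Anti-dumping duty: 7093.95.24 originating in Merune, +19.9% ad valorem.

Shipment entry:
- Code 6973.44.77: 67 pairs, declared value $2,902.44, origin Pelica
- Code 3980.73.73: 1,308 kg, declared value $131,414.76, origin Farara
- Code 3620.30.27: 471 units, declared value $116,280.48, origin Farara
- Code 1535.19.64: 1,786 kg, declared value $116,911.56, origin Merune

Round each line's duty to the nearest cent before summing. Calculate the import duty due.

$84,935.64

Line 1 (6973.44.77, Pelica, 67 pairs, $2,902.44):
Base rate for 6973.44.77 is 1% + $1.96/pair.
Duty = $2,902.44 × 1% + 67 × $1.96 = $160.34.
Line 2 (3980.73.73, Farara, 1,308 kg, $131,414.76):
Base rate for 3980.73.73 is 18.5% + $3.49/kg.
Origin Farara qualifies under the Solena–Farara agreement and 3980.73.73 is covered: preferential rate 13.5% applies instead.
Duty = $131,414.76 × 13.5% = $17,740.99.
Line 3 (3620.30.27, Farara, 471 units, $116,280.48):
Base rate for 3620.30.27 is 5.5%.
Origin Farara is the FTA partner but 3620.30.27 is not on the preference list; base rate stands.
The additional-duty order on 3620.30.27 targets Merune, not Farara; it does not apply.
Duty = $116,280.48 × 5.5% = $6,395.43.
Line 4 (1535.19.64, Merune, 1,786 kg, $116,911.56):
Base rate for 1535.19.64 is $5.87/kg.
Additional duty on 1535.19.64 from Merune: +42.9% ad valorem. Applied ad valorem rate = 42.9%.
Duty = $116,911.56 × 42.9% + 1,786 × $5.87 = $60,638.88.
Total = $160.34 + $17,740.99 + $6,395.43 + $60,638.88 = $84,935.64.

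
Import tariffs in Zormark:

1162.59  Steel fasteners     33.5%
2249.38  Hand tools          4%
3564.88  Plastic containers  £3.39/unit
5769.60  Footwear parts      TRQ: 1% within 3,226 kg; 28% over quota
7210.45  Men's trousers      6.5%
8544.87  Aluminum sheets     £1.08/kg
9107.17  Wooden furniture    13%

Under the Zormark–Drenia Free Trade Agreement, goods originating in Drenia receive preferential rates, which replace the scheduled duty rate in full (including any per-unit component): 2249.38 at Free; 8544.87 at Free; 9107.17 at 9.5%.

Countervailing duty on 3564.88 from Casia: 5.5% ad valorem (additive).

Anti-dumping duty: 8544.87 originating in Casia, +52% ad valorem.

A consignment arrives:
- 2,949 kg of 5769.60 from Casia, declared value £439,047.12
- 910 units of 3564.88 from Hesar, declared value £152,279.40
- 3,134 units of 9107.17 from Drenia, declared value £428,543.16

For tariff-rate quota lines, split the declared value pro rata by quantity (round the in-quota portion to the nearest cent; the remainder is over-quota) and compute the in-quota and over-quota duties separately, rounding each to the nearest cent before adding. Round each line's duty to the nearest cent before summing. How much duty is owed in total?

£48,186.97

Line 1 (5769.60, Casia, 2,949 kg, £439,047.12):
Code 5769.60 is under a tariff-rate quota (threshold 3,226 kg). Quantity 2,949 kg is within the quota, so the in-quota rate 1% applies to the full value.
Duty = £439,047.12 × 1% = £4,390.47.
Line 2 (3564.88, Hesar, 910 units, £152,279.40):
Base rate for 3564.88 is £3.39/unit.
The additional-duty order on 3564.88 targets Casia, not Hesar; it does not apply.
Duty = 910 × £3.39 = £3,084.90.
Line 3 (9107.17, Drenia, 3,134 units, £428,543.16):
Base rate for 9107.17 is 13%.
Origin Drenia qualifies under the Zormark–Drenia agreement and 9107.17 is covered: preferential rate 9.5% applies instead.
Duty = £428,543.16 × 9.5% = £40,711.60.
Total = £4,390.47 + £3,084.90 + £40,711.60 = £48,186.97.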